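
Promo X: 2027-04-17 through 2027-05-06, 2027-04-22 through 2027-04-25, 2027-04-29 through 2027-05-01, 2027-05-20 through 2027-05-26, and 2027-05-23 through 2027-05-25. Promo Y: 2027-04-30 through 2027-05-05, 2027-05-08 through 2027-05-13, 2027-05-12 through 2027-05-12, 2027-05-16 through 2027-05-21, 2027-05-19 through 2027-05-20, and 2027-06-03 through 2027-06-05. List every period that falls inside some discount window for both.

First set merges to 2027-04-17 through 2027-05-06, 2027-05-20 through 2027-05-26.
Second set merges to 2027-04-30 through 2027-05-05, 2027-05-08 through 2027-05-13, 2027-05-16 through 2027-05-21, 2027-06-03 through 2027-06-05.
2027-04-17 through 2027-05-06 ∩ B → 2027-04-30 through 2027-05-05.
2027-05-20 through 2027-05-26 ∩ B → 2027-05-20 through 2027-05-21.

2027-04-30 through 2027-05-05, 2027-05-20 through 2027-05-21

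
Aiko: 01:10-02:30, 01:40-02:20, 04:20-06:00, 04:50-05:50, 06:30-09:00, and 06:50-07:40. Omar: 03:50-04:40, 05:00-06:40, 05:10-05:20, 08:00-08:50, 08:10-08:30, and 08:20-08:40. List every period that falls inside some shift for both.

First set merges to 01:10–02:30, 04:20–06:00, 06:30–09:00.
Second set merges to 03:50–04:40, 05:00–06:40, 08:00–08:50.
01:10–02:30: no overlap with the second set.
04:20–06:00 meets the second set on 04:20–04:40, 05:00–06:00.
06:30–09:00 meets the second set on 06:30–06:40, 08:00–08:50.

04:20–04:40, 05:00–06:00, 06:30–06:40, 08:00–08:50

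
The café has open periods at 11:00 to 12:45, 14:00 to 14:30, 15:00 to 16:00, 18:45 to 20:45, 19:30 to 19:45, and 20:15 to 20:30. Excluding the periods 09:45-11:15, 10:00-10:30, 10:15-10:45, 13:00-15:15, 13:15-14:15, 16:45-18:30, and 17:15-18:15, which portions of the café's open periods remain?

11:15–12:45, 15:15–16:00, 18:45–20:45

A, merged: 11:00–12:45, 14:00–14:30, 15:00–16:00, 18:45–20:45.
B, merged: 09:45–11:15, 13:00–15:15, 16:45–18:30.
11:00–12:45 \ B = 11:15–12:45.
14:00–14:30: entirely removed.
15:00–16:00 \ B = 15:15–16:00.
18:45–20:45: nothing removed.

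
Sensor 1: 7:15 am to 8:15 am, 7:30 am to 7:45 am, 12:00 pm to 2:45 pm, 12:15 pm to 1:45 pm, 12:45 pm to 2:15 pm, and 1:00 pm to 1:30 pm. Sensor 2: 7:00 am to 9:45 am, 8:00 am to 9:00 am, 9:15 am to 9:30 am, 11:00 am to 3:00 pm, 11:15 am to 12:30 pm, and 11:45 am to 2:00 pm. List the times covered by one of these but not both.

7:00 am–7:15 am, 8:15 am–9:45 am, 11:00 am–12:00 pm, 2:45 pm–3:00 pm

Merge the first list: 7:15 am–8:15 am, 12:00 pm–2:45 pm.
Merge the second list: 7:00 am–9:45 am, 11:00 am–3:00 pm.
A but not B: none.
B but not A: 7:00 am–7:15 am, 8:15 am–9:45 am, 11:00 am–12:00 pm, 2:45 pm–3:00 pm.
Combining gives A △ B.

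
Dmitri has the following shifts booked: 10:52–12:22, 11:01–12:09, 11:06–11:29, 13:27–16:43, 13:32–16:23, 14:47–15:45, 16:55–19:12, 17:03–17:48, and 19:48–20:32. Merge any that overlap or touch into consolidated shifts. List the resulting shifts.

11:01–12:09 overlaps/touches 10:52–12:22 → extend to 10:52–12:22.
11:06–11:29 overlaps/touches 10:52–12:22 → extend to 10:52–12:22.
13:27–16:43 is disjoint → start new block.
13:32–16:23 overlaps/touches 13:27–16:43 → extend to 13:27–16:43.
14:47–15:45 overlaps/touches 13:27–16:43 → extend to 13:27–16:43.
16:55–19:12 is disjoint → start new block.
17:03–17:48 overlaps/touches 16:55–19:12 → extend to 16:55–19:12.
19:48–20:32 is disjoint → start new block.

10:52–12:22, 13:27–16:43, 16:55–19:12, 19:48–20:32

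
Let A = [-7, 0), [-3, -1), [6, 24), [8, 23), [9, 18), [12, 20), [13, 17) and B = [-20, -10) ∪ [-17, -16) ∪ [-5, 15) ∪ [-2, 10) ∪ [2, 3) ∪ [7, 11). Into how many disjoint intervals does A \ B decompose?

Merge the first list: [-7, 0), [6, 24).
Merge the second list: [-20, -10), [-5, 15).
A \ B = [-7, -5), [15, 24).
That is 2 disjoint pieces.

2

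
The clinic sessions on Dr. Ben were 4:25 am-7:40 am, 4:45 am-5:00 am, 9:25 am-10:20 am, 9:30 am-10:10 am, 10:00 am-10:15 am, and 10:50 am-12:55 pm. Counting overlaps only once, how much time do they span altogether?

Merged: 4:25 am–7:40 am, 9:25 am–10:20 am, 10:50 am–12:55 pm.
Lengths: 3 h 15 min + 55 min + 2 h 5 min = 6 h 15 min.

6 h 15 min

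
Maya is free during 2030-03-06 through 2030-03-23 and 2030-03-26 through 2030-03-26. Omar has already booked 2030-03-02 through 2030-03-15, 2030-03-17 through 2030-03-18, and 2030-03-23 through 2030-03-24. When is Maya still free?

2030-03-06 through 2030-03-23 \ B = 2030-03-16 through 2030-03-16, 2030-03-19 through 2030-03-22.
2030-03-26 through 2030-03-26: nothing removed.

2030-03-16 through 2030-03-16, 2030-03-19 through 2030-03-22, 2030-03-26 through 2030-03-26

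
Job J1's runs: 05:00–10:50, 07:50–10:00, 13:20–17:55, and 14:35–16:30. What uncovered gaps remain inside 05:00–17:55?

The merged coverage is 05:00-10:50, 13:20-17:55.
Gaps within 05:00-17:55: 10:50-13:20.

10:50-13:20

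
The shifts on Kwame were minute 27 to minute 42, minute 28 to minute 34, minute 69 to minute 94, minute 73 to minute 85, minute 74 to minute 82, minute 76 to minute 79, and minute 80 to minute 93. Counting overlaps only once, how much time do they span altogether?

Merged: minute 27 to minute 42, minute 69 to minute 94.
Lengths: 15 minutes + 25 minutes = 40 minutes.

40 minutes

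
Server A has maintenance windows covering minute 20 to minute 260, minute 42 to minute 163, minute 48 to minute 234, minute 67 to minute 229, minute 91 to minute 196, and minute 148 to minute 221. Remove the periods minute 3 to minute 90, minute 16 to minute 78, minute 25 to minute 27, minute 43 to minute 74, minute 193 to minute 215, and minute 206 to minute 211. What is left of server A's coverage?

minute 90 to minute 193, minute 215 to minute 260

A, merged: minute 20 to minute 260.
B, merged: minute 3 to minute 90, minute 193 to minute 215.
minute 20 to minute 260 \ B = minute 90 to minute 193, minute 215 to minute 260.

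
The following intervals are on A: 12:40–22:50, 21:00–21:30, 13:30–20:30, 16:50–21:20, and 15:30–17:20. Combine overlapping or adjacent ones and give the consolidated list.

12:40–22:50

Sort by start: 12:40–22:50, 13:30–20:30, 15:30–17:20, 16:50–21:20, 21:00–21:30.
13:30–20:30 overlaps/touches 12:40–22:50 → extend to 12:40–22:50.
15:30–17:20 overlaps/touches 12:40–22:50 → extend to 12:40–22:50.
16:50–21:20 overlaps/touches 12:40–22:50 → extend to 12:40–22:50.
21:00–21:30 overlaps/touches 12:40–22:50 → extend to 12:40–22:50.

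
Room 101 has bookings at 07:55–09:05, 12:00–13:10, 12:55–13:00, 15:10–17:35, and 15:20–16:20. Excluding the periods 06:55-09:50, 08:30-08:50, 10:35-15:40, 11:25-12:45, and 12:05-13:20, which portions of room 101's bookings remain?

15:40-17:35

A, merged: 07:55-09:05, 12:00-13:10, 15:10-17:35.
B, merged: 06:55-09:50, 10:35-15:40.
07:55-09:05 lies entirely inside B → drops out.
12:00-13:10 lies entirely inside B → drops out.
15:10-17:35 with B removed leaves 15:40-17:35.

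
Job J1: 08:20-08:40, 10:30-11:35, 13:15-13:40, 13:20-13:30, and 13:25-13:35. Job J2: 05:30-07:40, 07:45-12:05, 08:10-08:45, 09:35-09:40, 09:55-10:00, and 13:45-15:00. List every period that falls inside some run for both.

First set merges to 08:20–08:40, 10:30–11:35, 13:15–13:40.
Second set merges to 05:30–07:40, 07:45–12:05, 13:45–15:00.
08:20–08:40 ∩ B → 08:20–08:40.
10:30–11:35 ∩ B → 10:30–11:35.
13:15–13:40 meets no B interval.

08:20–08:40, 10:30–11:35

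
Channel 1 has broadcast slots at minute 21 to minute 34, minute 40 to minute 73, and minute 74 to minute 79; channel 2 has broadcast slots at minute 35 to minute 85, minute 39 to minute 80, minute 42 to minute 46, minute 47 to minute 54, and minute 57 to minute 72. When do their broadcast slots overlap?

Merge the second list: minute 35 to minute 85.
minute 21 to minute 34 falls entirely outside B.
minute 40 to minute 73 overlaps B on minute 40 to minute 73.
minute 74 to minute 79 overlaps B on minute 74 to minute 79.

minute 40 to minute 73, minute 74 to minute 79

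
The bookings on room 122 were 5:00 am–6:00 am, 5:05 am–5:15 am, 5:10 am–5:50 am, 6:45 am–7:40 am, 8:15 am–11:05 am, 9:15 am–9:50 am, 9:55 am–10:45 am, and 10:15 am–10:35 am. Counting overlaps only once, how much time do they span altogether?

4 h 45 min

Merged: 5:00 am–6:00 am, 6:45 am–7:40 am, 8:15 am–11:05 am.
Lengths: 1 h + 55 min + 2 h 50 min = 4 h 45 min.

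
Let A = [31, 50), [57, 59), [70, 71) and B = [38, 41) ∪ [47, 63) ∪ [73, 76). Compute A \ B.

[31, 38) ∪ [41, 47) ∪ [70, 71)

[31, 50) minus B → [31, 38), [41, 47).
[57, 59): fully covered by B → removed.
[70, 71): no B overlap → unchanged.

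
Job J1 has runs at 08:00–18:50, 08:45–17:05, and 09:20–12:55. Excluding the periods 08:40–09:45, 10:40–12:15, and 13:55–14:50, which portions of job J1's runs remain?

First set merges to 08:00–18:50.
08:00–18:50 with B removed leaves 08:00–08:40, 09:45–10:40, 12:15–13:55, 14:50–18:50.

08:00–08:40, 09:45–10:40, 12:15–13:55, 14:50–18:50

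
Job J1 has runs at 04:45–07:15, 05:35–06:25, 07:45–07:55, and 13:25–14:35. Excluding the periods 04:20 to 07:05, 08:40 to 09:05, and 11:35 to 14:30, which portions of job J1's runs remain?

07:05–07:15, 07:45–07:55, 14:30–14:35

A, merged: 04:45–07:15, 07:45–07:55, 13:25–14:35.
04:45–07:15 minus B → 07:05–07:15.
07:45–07:55: no B overlap → unchanged.
13:25–14:35 minus B → 14:30–14:35.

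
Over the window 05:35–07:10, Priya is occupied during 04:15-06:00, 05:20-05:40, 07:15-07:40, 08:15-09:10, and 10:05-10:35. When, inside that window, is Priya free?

06:00–07:10

After merging, the occupied span is 04:15–06:00, 07:15–07:40, 08:15–09:10, 10:05–10:35.
Uncovered inside 05:35–07:10: 06:00–07:10.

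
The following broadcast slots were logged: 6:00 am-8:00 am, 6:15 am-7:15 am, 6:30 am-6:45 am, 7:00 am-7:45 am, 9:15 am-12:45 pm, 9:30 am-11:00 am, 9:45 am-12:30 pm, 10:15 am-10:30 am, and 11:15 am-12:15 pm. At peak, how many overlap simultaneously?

Sweep endpoints in order; track running count of active intervals.
Peak of 4 reached at 10:15 am.

4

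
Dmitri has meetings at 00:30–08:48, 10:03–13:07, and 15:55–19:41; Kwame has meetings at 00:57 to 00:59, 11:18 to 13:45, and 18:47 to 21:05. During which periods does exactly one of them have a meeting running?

A but not B: 00:30-00:57, 00:59-08:48, 10:03-11:18, 15:55-18:47.
B but not A: 13:07-13:45, 19:41-21:05.
Combining gives A △ B.

00:30-00:57, 00:59-08:48, 10:03-11:18, 13:07-13:45, 15:55-18:47, 19:41-21:05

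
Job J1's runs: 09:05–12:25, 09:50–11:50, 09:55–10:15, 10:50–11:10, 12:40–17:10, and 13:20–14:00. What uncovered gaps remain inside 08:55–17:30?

The merged coverage is 09:05-12:25, 12:40-17:10.
Uncovered inside 08:55-17:30: 08:55-09:05, 12:25-12:40, 17:10-17:30.

08:55-09:05, 12:25-12:40, 17:10-17:30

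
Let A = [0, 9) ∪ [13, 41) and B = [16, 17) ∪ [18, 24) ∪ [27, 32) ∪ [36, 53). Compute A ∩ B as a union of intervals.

[0, 9) falls entirely outside B.
[13, 41) overlaps B on [16, 17), [18, 24), [27, 32), [36, 41).

[16, 17) ∪ [18, 24) ∪ [27, 32) ∪ [36, 41)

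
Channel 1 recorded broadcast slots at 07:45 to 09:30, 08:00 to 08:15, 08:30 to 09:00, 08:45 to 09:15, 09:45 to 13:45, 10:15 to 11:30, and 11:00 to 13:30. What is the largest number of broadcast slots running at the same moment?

Sweep endpoints in order; track running count of active intervals.
Peak of 3 reached at 08:45.

3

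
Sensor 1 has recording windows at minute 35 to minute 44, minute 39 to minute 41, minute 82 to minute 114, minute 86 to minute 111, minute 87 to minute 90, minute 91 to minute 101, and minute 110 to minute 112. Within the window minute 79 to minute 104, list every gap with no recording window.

minute 79 to minute 82

The merged coverage is minute 35 to minute 44, minute 82 to minute 114.
Gaps within minute 79 to minute 104: minute 79 to minute 82.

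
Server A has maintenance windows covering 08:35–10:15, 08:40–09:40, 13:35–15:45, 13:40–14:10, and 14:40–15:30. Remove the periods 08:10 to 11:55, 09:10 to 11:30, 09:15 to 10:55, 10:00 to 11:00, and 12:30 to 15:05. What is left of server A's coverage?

A, merged: 08:35–10:15, 13:35–15:45.
B, merged: 08:10–11:55, 12:30–15:05.
08:35–10:15: fully covered by B → removed.
13:35–15:45 minus B → 15:05–15:45.

15:05–15:45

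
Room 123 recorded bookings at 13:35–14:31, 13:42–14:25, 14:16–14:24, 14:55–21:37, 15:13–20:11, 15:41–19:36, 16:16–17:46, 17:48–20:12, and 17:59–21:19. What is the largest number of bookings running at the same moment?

5

Sweep endpoints in order; track running count of active intervals.
Peak of 5 reached at 17:59.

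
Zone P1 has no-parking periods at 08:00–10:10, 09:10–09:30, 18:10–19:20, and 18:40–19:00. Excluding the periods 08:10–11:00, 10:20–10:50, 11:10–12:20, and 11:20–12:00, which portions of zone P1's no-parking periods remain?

A, merged: 08:00–10:10, 18:10–19:20.
B, merged: 08:10–11:00, 11:10–12:20.
08:00–10:10 with B removed leaves 08:00–08:10.
18:10–19:20 is untouched.

08:00–08:10, 18:10–19:20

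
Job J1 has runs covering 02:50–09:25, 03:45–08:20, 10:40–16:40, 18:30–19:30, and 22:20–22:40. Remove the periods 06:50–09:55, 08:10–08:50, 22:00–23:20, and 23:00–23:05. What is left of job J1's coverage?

Merge the first list: 02:50-09:25, 10:40-16:40, 18:30-19:30, 22:20-22:40.
Merge the second list: 06:50-09:55, 22:00-23:20.
02:50-09:25 \ B = 02:50-06:50.
10:40-16:40: nothing removed.
18:30-19:30: nothing removed.
22:20-22:40: entirely removed.

02:50-06:50, 10:40-16:40, 18:30-19:30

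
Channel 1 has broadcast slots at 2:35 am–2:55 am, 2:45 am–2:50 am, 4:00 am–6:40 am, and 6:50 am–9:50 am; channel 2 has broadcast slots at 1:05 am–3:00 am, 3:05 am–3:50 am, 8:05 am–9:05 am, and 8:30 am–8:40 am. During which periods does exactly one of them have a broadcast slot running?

1:05 am–2:35 am, 2:55 am–3:00 am, 3:05 am–3:50 am, 4:00 am–6:40 am, 6:50 am–8:05 am, 9:05 am–9:50 am

A, merged: 2:35 am–2:55 am, 4:00 am–6:40 am, 6:50 am–9:50 am.
B, merged: 1:05 am–3:00 am, 3:05 am–3:50 am, 8:05 am–9:05 am.
A \ B = 4:00 am–6:40 am, 6:50 am–8:05 am, 9:05 am–9:50 am.
B \ A = 1:05 am–2:35 am, 2:55 am–3:00 am, 3:05 am–3:50 am.
Union of the two gives the symmetric difference.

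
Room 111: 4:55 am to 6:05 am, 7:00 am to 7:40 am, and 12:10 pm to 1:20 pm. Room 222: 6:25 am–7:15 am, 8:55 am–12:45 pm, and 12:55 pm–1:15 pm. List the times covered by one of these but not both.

A \ B = 4:55 am–6:05 am, 7:15 am–7:40 am, 12:45 pm–12:55 pm, 1:15 pm–1:20 pm.
B \ A = 6:25 am–7:00 am, 8:55 am–12:10 pm.
Union of the two gives the symmetric difference.

4:55 am–6:05 am, 6:25 am–7:00 am, 7:15 am–7:40 am, 8:55 am–12:10 pm, 12:45 pm–12:55 pm, 1:15 pm–1:20 pm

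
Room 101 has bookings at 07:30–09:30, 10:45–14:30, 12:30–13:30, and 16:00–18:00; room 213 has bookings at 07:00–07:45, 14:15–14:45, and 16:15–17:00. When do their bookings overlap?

First set merges to 07:30-09:30, 10:45-14:30, 16:00-18:00.
07:30-09:30 overlaps B on 07:30-07:45.
10:45-14:30 overlaps B on 14:15-14:30.
16:00-18:00 overlaps B on 16:15-17:00.

07:30-07:45, 14:15-14:30, 16:15-17:00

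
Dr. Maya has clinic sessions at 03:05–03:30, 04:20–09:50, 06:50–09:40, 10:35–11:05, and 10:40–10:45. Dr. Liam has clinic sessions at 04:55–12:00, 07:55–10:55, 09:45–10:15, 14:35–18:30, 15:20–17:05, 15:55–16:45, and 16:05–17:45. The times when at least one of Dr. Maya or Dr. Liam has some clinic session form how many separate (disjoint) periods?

First set merges to 03:05–03:30, 04:20–09:50, 10:35–11:05.
Second set merges to 04:55–12:00, 14:35–18:30.
A ∪ B = 03:05–03:30, 04:20–12:00, 14:35–18:30.
That is 3 disjoint pieces.

3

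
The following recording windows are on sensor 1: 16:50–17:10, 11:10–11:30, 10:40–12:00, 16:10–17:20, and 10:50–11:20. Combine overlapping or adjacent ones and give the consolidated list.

10:40-12:00, 16:10-17:20

Sort by start: 10:40-12:00, 10:50-11:20, 11:10-11:30, 16:10-17:20, 16:50-17:10.
10:50-11:20 overlaps/touches 10:40-12:00 → extend to 10:40-12:00.
11:10-11:30 overlaps/touches 10:40-12:00 → extend to 10:40-12:00.
16:10-17:20 is disjoint → start new block.
16:50-17:10 overlaps/touches 16:10-17:20 → extend to 16:10-17:20.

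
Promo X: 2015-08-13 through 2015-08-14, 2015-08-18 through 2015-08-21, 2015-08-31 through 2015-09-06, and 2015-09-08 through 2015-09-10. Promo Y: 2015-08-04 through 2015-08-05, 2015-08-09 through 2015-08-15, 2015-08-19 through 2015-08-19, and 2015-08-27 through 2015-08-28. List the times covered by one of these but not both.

A \ B = 2015-08-18 through 2015-08-18, 2015-08-20 through 2015-08-21, 2015-08-31 through 2015-09-06, 2015-09-08 through 2015-09-10.
B \ A = 2015-08-04 through 2015-08-05, 2015-08-09 through 2015-08-12, 2015-08-15 through 2015-08-15, 2015-08-27 through 2015-08-28.
Union of the two gives the symmetric difference.

2015-08-04 through 2015-08-05, 2015-08-09 through 2015-08-12, 2015-08-15 through 2015-08-15, 2015-08-18 through 2015-08-18, 2015-08-20 through 2015-08-21, 2015-08-27 through 2015-08-28, 2015-08-31 through 2015-09-06, 2015-09-08 through 2015-09-10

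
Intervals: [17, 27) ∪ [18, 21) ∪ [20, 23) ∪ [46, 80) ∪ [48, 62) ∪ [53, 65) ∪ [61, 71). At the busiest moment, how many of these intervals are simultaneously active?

4

Sweep endpoints in order; track running count of active intervals.
Peak of 4 reached at 61.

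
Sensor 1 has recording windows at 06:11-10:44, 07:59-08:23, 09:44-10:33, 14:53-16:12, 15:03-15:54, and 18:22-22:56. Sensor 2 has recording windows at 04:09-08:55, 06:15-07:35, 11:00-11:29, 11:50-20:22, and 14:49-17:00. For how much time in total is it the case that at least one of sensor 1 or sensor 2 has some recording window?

First set merges to 06:11–10:44, 14:53–16:12, 18:22–22:56.
Second set merges to 04:09–08:55, 11:00–11:29, 11:50–20:22.
A ∪ B = 04:09–10:44, 11:00–11:29, 11:50–22:56.
Total: 6 h 35 min + 29 min + 11 h 6 min = 18 h 10 min.

18 h 10 min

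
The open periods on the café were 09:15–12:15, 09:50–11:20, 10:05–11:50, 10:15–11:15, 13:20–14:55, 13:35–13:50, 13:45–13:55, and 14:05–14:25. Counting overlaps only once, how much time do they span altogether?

Merged: 09:15–12:15, 13:20–14:55.
Lengths: 3 h + 1 h 35 min = 4 h 35 min.

4 h 35 min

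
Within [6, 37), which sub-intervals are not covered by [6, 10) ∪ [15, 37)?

[10, 15)

After merging, the occupied span is [6, 10), [15, 37).
Gaps within [6, 37): [10, 15).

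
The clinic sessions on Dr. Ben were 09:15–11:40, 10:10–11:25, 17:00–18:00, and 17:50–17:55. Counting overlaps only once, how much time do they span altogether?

3 h 25 min

Merged: 09:15–11:40, 17:00–18:00.
Lengths: 2 h 25 min + 1 h = 3 h 25 min.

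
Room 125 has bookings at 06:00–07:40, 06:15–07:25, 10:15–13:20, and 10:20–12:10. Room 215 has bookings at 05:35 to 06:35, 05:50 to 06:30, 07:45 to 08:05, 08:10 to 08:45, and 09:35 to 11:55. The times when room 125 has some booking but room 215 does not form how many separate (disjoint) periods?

First set merges to 06:00-07:40, 10:15-13:20.
Second set merges to 05:35-06:35, 07:45-08:05, 08:10-08:45, 09:35-11:55.
A \ B = 06:35-07:40, 11:55-13:20.
That is 2 disjoint pieces.

2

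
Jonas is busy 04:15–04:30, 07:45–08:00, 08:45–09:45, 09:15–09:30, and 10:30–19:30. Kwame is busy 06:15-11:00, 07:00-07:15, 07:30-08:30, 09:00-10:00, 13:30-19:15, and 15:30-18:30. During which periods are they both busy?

07:45–08:00, 08:45–09:45, 10:30–11:00, 13:30–19:15

First set merges to 04:15–04:30, 07:45–08:00, 08:45–09:45, 10:30–19:30.
Second set merges to 06:15–11:00, 13:30–19:15.
04:15–04:30 falls entirely outside B.
07:45–08:00 overlaps B on 07:45–08:00.
08:45–09:45 overlaps B on 08:45–09:45.
10:30–19:30 overlaps B on 10:30–11:00, 13:30–19:15.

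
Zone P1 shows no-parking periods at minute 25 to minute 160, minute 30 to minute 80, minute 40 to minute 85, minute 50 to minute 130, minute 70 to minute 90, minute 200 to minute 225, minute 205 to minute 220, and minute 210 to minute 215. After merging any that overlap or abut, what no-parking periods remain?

minute 30 to minute 80 overlaps/touches minute 25 to minute 160 → extend to minute 25 to minute 160.
minute 40 to minute 85 overlaps/touches minute 25 to minute 160 → extend to minute 25 to minute 160.
minute 50 to minute 130 overlaps/touches minute 25 to minute 160 → extend to minute 25 to minute 160.
minute 70 to minute 90 overlaps/touches minute 25 to minute 160 → extend to minute 25 to minute 160.
minute 200 to minute 225 is disjoint → start new block.
minute 205 to minute 220 overlaps/touches minute 200 to minute 225 → extend to minute 200 to minute 225.
minute 210 to minute 215 overlaps/touches minute 200 to minute 225 → extend to minute 200 to minute 225.

minute 25 to minute 160, minute 200 to minute 225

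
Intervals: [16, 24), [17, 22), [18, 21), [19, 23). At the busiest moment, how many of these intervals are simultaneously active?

Walk the sorted start/end points keeping a running depth.
The depth first hits 4 at 19.

4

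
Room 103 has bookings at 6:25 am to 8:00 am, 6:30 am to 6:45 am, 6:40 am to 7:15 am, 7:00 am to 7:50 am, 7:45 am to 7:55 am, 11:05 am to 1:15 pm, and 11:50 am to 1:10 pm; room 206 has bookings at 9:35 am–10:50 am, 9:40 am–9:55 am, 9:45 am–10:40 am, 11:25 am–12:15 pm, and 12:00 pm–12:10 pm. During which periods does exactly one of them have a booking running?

Merge the first list: 6:25 am–8:00 am, 11:05 am–1:15 pm.
Merge the second list: 9:35 am–10:50 am, 11:25 am–12:15 pm.
Only in the first: 6:25 am–8:00 am, 11:05 am–11:25 am, 12:15 pm–1:15 pm.
Only in the second: 9:35 am–10:50 am.
Together these are the periods covered by exactly one.

6:25 am–8:00 am, 9:35 am–10:50 am, 11:05 am–11:25 am, 12:15 pm–1:15 pm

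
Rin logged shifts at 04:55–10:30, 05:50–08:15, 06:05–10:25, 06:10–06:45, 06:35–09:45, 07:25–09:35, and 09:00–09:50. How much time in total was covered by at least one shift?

5 h 35 min

Merged: 04:55–10:30.
Length: 5 h 35 min.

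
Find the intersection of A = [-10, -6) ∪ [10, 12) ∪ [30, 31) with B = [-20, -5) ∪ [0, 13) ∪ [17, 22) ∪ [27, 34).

[-10, -6) ∪ [10, 12) ∪ [30, 31)

[-10, -6) ∩ B → [-10, -6).
[10, 12) ∩ B → [10, 12).
[30, 31) ∩ B → [30, 31).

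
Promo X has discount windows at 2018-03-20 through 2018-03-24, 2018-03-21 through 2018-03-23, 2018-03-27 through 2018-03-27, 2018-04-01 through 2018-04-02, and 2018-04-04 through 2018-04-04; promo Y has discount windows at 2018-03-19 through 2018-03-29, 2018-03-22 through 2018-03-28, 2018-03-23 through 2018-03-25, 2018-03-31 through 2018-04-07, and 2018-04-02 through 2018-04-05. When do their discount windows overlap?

Merge the first list: 2018-03-20 through 2018-03-24, 2018-03-27 through 2018-03-27, 2018-04-01 through 2018-04-02, 2018-04-04 through 2018-04-04.
Merge the second list: 2018-03-19 through 2018-03-29, 2018-03-31 through 2018-04-07.
2018-03-20 through 2018-03-24 ∩ B → 2018-03-20 through 2018-03-24.
2018-03-27 through 2018-03-27 ∩ B → 2018-03-27 through 2018-03-27.
2018-04-01 through 2018-04-02 ∩ B → 2018-04-01 through 2018-04-02.
2018-04-04 through 2018-04-04 ∩ B → 2018-04-04 through 2018-04-04.

2018-03-20 through 2018-03-24, 2018-03-27 through 2018-03-27, 2018-04-01 through 2018-04-02, 2018-04-04 through 2018-04-04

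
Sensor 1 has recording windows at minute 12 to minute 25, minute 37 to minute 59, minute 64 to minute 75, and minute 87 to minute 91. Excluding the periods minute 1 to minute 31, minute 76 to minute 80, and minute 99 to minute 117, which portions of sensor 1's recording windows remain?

minute 37 to minute 59, minute 64 to minute 75, minute 87 to minute 91

minute 12 to minute 25 lies entirely inside B → drops out.
minute 37 to minute 59 is untouched.
minute 64 to minute 75 is untouched.
minute 87 to minute 91 is untouched.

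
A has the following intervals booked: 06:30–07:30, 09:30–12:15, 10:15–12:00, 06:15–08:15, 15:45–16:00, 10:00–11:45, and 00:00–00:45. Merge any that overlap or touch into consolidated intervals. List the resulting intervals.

Sort by start: 00:00–00:45, 06:15–08:15, 06:30–07:30, 09:30–12:15, 10:00–11:45, 10:15–12:00, 15:45–16:00.
06:15–08:15 is disjoint → start new block.
06:30–07:30 overlaps/touches 06:15–08:15 → extend to 06:15–08:15.
09:30–12:15 is disjoint → start new block.
10:00–11:45 overlaps/touches 09:30–12:15 → extend to 09:30–12:15.
10:15–12:00 overlaps/touches 09:30–12:15 → extend to 09:30–12:15.
15:45–16:00 is disjoint → start new block.

00:00–00:45, 06:15–08:15, 09:30–12:15, 15:45–16:00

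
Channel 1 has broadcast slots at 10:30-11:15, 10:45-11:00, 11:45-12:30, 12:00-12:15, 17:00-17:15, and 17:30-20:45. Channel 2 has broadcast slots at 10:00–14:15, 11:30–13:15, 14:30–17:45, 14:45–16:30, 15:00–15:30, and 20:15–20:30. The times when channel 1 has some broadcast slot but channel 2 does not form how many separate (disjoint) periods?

Merge the first list: 10:30–11:15, 11:45–12:30, 17:00–17:15, 17:30–20:45.
Merge the second list: 10:00–14:15, 14:30–17:45, 20:15–20:30.
A \ B = 17:45–20:15, 20:30–20:45.
That is 2 disjoint pieces.

2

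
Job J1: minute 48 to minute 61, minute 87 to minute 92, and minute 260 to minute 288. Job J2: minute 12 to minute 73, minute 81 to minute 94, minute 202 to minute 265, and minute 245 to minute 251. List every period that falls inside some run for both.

minute 48 to minute 61, minute 87 to minute 92, minute 260 to minute 265

Second set merges to minute 12 to minute 73, minute 81 to minute 94, minute 202 to minute 265.
minute 48 to minute 61 meets the second set on minute 48 to minute 61.
minute 87 to minute 92 meets the second set on minute 87 to minute 92.
minute 260 to minute 288 meets the second set on minute 260 to minute 265.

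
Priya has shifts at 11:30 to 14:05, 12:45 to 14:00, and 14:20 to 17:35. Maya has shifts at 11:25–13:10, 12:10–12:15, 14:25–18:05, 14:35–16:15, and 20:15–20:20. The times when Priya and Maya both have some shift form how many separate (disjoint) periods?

2

Merge the first list: 11:30–14:05, 14:20–17:35.
Merge the second list: 11:25–13:10, 14:25–18:05, 20:15–20:20.
A ∩ B = 11:30–13:10, 14:25–17:35.
That is 2 disjoint pieces.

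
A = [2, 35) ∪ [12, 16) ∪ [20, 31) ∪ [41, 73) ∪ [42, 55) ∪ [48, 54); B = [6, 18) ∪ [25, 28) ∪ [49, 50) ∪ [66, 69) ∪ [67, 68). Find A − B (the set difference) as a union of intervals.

[2, 6) ∪ [18, 25) ∪ [28, 35) ∪ [41, 49) ∪ [50, 66) ∪ [69, 73)

First set merges to [2, 35), [41, 73).
Second set merges to [6, 18), [25, 28), [49, 50), [66, 69).
[2, 35) with B removed leaves [2, 6), [18, 25), [28, 35).
[41, 73) with B removed leaves [41, 49), [50, 66), [69, 73).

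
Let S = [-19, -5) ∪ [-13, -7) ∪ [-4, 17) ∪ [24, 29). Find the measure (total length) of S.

Merged: [-19, -5), [-4, 17), [24, 29).
Lengths: 14 + 21 + 5 = 40.

40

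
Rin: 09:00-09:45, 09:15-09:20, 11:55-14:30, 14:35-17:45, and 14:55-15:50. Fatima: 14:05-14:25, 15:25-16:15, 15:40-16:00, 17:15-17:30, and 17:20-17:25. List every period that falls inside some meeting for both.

14:05–14:25, 15:25–16:15, 17:15–17:30

A, merged: 09:00–09:45, 11:55–14:30, 14:35–17:45.
B, merged: 14:05–14:25, 15:25–16:15, 17:15–17:30.
09:00–09:45: no overlap with the second set.
11:55–14:30 meets the second set on 14:05–14:25.
14:35–17:45 meets the second set on 15:25–16:15, 17:15–17:30.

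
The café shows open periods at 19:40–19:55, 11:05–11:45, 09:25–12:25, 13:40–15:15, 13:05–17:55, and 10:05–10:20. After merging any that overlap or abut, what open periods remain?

Sort by start: 09:25-12:25, 10:05-10:20, 11:05-11:45, 13:05-17:55, 13:40-15:15, 19:40-19:55.
10:05-10:20 overlaps/touches 09:25-12:25 → extend to 09:25-12:25.
11:05-11:45 overlaps/touches 09:25-12:25 → extend to 09:25-12:25.
13:05-17:55 is disjoint → start new block.
13:40-15:15 overlaps/touches 13:05-17:55 → extend to 13:05-17:55.
19:40-19:55 is disjoint → start new block.

09:25-12:25, 13:05-17:55, 19:40-19:55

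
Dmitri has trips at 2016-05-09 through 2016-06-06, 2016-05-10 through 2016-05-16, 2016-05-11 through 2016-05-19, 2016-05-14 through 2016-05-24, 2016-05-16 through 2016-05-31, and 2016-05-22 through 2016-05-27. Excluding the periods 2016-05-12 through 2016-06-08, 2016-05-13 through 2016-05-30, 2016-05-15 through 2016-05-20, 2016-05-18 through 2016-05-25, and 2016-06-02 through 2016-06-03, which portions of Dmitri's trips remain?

2016-05-09 through 2016-05-11

A, merged: 2016-05-09 through 2016-06-06.
B, merged: 2016-05-12 through 2016-06-08.
2016-05-09 through 2016-06-06 with B removed leaves 2016-05-09 through 2016-05-11.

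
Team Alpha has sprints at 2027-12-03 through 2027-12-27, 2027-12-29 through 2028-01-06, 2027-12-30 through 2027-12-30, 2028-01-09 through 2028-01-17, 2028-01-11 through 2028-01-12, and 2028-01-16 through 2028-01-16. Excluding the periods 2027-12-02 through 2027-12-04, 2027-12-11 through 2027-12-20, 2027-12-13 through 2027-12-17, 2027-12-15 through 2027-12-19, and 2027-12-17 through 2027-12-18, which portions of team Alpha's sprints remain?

Merge the first list: 2027-12-03 through 2027-12-27, 2027-12-29 through 2028-01-06, 2028-01-09 through 2028-01-17.
Merge the second list: 2027-12-02 through 2027-12-04, 2027-12-11 through 2027-12-20.
2027-12-03 through 2027-12-27 with B removed leaves 2027-12-05 through 2027-12-10, 2027-12-21 through 2027-12-27.
2027-12-29 through 2028-01-06 is untouched.
2028-01-09 through 2028-01-17 is untouched.

2027-12-05 through 2027-12-10, 2027-12-21 through 2027-12-27, 2027-12-29 through 2028-01-06, 2028-01-09 through 2028-01-17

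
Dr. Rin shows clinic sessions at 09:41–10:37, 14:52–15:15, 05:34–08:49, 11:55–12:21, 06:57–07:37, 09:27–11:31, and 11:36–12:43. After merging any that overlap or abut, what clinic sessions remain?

05:34–08:49, 09:27–11:31, 11:36–12:43, 14:52–15:15

Sort by start: 05:34–08:49, 06:57–07:37, 09:27–11:31, 09:41–10:37, 11:36–12:43, 11:55–12:21, 14:52–15:15.
06:57–07:37 overlaps/touches 05:34–08:49 → extend to 05:34–08:49.
09:27–11:31 is disjoint → start new block.
09:41–10:37 overlaps/touches 09:27–11:31 → extend to 09:27–11:31.
11:36–12:43 is disjoint → start new block.
11:55–12:21 overlaps/touches 11:36–12:43 → extend to 11:36–12:43.
14:52–15:15 is disjoint → start new block.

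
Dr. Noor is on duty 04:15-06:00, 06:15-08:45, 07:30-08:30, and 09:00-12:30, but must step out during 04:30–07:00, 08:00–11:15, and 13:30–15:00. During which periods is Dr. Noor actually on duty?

04:15–04:30, 07:00–08:00, 11:15–12:30

Merge the first list: 04:15–06:00, 06:15–08:45, 09:00–12:30.
04:15–06:00 minus B → 04:15–04:30.
06:15–08:45 minus B → 07:00–08:00.
09:00–12:30 minus B → 11:15–12:30.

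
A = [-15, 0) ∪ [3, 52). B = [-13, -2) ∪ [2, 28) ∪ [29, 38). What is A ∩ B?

[-13, -2) ∪ [3, 28) ∪ [29, 38)

[-15, 0) overlaps B on [-13, -2).
[3, 52) overlaps B on [3, 28), [29, 38).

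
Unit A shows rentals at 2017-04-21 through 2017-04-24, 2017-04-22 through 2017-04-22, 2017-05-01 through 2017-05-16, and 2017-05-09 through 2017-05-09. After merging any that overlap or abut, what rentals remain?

2017-04-21 through 2017-04-24, 2017-05-01 through 2017-05-16

2017-04-22 through 2017-04-22 overlaps/touches 2017-04-21 through 2017-04-24 → extend to 2017-04-21 through 2017-04-24.
2017-05-01 through 2017-05-16 is disjoint → start new block.
2017-05-09 through 2017-05-09 overlaps/touches 2017-05-01 through 2017-05-16 → extend to 2017-05-01 through 2017-05-16.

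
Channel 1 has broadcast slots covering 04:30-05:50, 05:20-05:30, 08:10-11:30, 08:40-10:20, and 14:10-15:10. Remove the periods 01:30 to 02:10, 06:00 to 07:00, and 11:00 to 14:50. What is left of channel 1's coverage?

First set merges to 04:30-05:50, 08:10-11:30, 14:10-15:10.
04:30-05:50: nothing removed.
08:10-11:30 \ B = 08:10-11:00.
14:10-15:10 \ B = 14:50-15:10.

04:30-05:50, 08:10-11:00, 14:50-15:10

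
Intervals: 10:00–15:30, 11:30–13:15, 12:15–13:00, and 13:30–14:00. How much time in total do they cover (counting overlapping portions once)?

Merged: 10:00–15:30.
Length: 5 h 30 min.

5 h 30 min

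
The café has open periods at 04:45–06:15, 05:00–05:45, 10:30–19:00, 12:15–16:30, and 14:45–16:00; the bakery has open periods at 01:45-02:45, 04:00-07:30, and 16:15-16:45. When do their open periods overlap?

A, merged: 04:45-06:15, 10:30-19:00.
04:45-06:15 overlaps B on 04:45-06:15.
10:30-19:00 overlaps B on 16:15-16:45.

04:45-06:15, 16:15-16:45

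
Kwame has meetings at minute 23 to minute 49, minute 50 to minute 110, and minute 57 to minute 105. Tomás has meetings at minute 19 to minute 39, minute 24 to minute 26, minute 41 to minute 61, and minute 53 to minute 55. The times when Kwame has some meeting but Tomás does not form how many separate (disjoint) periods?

Merge the first list: minute 23 to minute 49, minute 50 to minute 110.
Merge the second list: minute 19 to minute 39, minute 41 to minute 61.
A \ B = minute 39 to minute 41, minute 61 to minute 110.
That is 2 disjoint pieces.

2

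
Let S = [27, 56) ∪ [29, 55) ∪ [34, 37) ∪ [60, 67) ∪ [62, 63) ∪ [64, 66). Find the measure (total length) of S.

Merged: [27, 56), [60, 67).
Lengths: 29 + 7 = 36.

36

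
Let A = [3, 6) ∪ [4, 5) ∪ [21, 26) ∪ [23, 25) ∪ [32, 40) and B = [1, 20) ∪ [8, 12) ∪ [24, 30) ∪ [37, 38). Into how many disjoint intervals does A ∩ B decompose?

A, merged: [3, 6), [21, 26), [32, 40).
B, merged: [1, 20), [24, 30), [37, 38).
A ∩ B = [3, 6), [24, 26), [37, 38).
That is 3 disjoint pieces.

3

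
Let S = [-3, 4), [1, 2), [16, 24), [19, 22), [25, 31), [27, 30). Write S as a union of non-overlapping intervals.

[1, 2) overlaps/touches [-3, 4) → extend to [-3, 4).
[16, 24) is disjoint → start new block.
[19, 22) overlaps/touches [16, 24) → extend to [16, 24).
[25, 31) is disjoint → start new block.
[27, 30) overlaps/touches [25, 31) → extend to [25, 31).

[-3, 4) ∪ [16, 24) ∪ [25, 31)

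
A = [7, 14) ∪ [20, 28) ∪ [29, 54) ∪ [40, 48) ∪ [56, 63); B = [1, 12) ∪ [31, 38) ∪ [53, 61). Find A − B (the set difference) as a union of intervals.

A, merged: [7, 14), [20, 28), [29, 54), [56, 63).
[7, 14) minus B → [12, 14).
[20, 28): no B overlap → unchanged.
[29, 54) minus B → [29, 31), [38, 53).
[56, 63) minus B → [61, 63).

[12, 14) ∪ [20, 28) ∪ [29, 31) ∪ [38, 53) ∪ [61, 63)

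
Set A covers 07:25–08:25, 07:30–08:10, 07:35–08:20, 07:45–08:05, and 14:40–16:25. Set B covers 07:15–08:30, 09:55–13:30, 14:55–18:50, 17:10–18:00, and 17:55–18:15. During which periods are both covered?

Merge the first list: 07:25–08:25, 14:40–16:25.
Merge the second list: 07:15–08:30, 09:55–13:30, 14:55–18:50.
07:25–08:25 overlaps B on 07:25–08:25.
14:40–16:25 overlaps B on 14:55–16:25.

07:25–08:25, 14:55–16:25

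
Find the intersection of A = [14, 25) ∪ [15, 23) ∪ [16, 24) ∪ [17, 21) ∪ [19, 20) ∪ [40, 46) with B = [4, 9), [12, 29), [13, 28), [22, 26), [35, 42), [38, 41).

[14, 25) ∪ [40, 42)

A, merged: [14, 25), [40, 46).
B, merged: [4, 9), [12, 29), [35, 42).
[14, 25) ∩ B → [14, 25).
[40, 46) ∩ B → [40, 42).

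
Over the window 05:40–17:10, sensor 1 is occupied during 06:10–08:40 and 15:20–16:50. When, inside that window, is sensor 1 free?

The merged coverage is 06:10–08:40, 15:20–16:50.
Gaps within 05:40–17:10: 05:40–06:10, 08:40–15:20, 16:50–17:10.

05:40–06:10, 08:40–15:20, 16:50–17:10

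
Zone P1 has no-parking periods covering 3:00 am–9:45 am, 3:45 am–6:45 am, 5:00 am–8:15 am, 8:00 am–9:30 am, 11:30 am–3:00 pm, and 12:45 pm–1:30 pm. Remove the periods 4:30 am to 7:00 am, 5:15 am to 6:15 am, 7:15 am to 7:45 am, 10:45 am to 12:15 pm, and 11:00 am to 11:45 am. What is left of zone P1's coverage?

A, merged: 3:00 am–9:45 am, 11:30 am–3:00 pm.
B, merged: 4:30 am–7:00 am, 7:15 am–7:45 am, 10:45 am–12:15 pm.
3:00 am–9:45 am \ B = 3:00 am–4:30 am, 7:00 am–7:15 am, 7:45 am–9:45 am.
11:30 am–3:00 pm \ B = 12:15 pm–3:00 pm.

3:00 am–4:30 am, 7:00 am–7:15 am, 7:45 am–9:45 am, 12:15 pm–3:00 pm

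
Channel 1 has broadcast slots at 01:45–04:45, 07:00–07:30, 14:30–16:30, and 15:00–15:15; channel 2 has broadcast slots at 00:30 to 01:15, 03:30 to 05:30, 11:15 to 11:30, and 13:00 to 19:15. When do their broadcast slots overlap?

03:30–04:45, 14:30–16:30

A, merged: 01:45–04:45, 07:00–07:30, 14:30–16:30.
01:45–04:45 overlaps B on 03:30–04:45.
07:00–07:30 falls entirely outside B.
14:30–16:30 overlaps B on 14:30–16:30.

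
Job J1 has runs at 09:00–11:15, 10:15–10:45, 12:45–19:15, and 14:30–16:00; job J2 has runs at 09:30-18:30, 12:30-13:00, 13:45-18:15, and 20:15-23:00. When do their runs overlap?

First set merges to 09:00–11:15, 12:45–19:15.
Second set merges to 09:30–18:30, 20:15–23:00.
09:00–11:15 meets the second set on 09:30–11:15.
12:45–19:15 meets the second set on 12:45–18:30.

09:30–11:15, 12:45–18:30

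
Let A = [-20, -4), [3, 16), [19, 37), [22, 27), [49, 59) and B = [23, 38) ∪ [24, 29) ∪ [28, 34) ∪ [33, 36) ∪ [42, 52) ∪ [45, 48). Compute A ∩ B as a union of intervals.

[23, 37) ∪ [49, 52)

First set merges to [-20, -4), [3, 16), [19, 37), [49, 59).
Second set merges to [23, 38), [42, 52).
[-20, -4) meets no B interval.
[3, 16) meets no B interval.
[19, 37) ∩ B → [23, 37).
[49, 59) ∩ B → [49, 52).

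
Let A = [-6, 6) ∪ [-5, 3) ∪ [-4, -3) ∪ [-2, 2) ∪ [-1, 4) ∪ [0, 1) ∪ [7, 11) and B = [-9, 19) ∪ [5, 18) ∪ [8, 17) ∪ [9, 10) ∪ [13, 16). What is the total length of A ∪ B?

First set merges to [-6, 6), [7, 11).
Second set merges to [-9, 19).
A ∪ B = [-9, 19).
Total: 28.

28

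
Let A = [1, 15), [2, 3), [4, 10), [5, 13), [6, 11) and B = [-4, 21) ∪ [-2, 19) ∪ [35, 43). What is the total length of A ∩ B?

14

A, merged: [1, 15).
B, merged: [-4, 21), [35, 43).
A ∩ B = [1, 15).
Total: 14.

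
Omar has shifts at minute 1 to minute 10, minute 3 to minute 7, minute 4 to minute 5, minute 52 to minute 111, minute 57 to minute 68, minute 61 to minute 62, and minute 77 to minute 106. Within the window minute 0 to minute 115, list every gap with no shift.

The merged coverage is minute 1 to minute 10, minute 52 to minute 111.
Complement within minute 0 to minute 115: minute 0 to minute 1, minute 10 to minute 52, minute 111 to minute 115.

minute 0 to minute 1, minute 10 to minute 52, minute 111 to minute 115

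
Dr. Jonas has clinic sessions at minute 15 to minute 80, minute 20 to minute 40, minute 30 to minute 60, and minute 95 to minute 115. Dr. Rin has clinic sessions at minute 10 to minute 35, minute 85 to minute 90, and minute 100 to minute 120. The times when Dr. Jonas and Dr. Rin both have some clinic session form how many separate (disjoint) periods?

First set merges to minute 15 to minute 80, minute 95 to minute 115.
A ∩ B = minute 15 to minute 35, minute 100 to minute 115.
That is 2 disjoint pieces.

2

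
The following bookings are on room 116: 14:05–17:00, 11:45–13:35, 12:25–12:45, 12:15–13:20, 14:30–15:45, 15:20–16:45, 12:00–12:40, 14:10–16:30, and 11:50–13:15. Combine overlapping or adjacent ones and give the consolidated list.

11:45-13:35, 14:05-17:00

Sort by start: 11:45-13:35, 11:50-13:15, 12:00-12:40, 12:15-13:20, 12:25-12:45, 14:05-17:00, 14:10-16:30, 14:30-15:45, 15:20-16:45.
11:50-13:15 overlaps/touches 11:45-13:35 → extend to 11:45-13:35.
12:00-12:40 overlaps/touches 11:45-13:35 → extend to 11:45-13:35.
12:15-13:20 overlaps/touches 11:45-13:35 → extend to 11:45-13:35.
12:25-12:45 overlaps/touches 11:45-13:35 → extend to 11:45-13:35.
14:05-17:00 is disjoint → start new block.
14:10-16:30 overlaps/touches 14:05-17:00 → extend to 14:05-17:00.
14:30-15:45 overlaps/touches 14:05-17:00 → extend to 14:05-17:00.
15:20-16:45 overlaps/touches 14:05-17:00 → extend to 14:05-17:00.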